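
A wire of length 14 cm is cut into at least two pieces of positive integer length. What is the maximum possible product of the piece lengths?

162

Define g[k] = max over 1≤i<k of i · max(k−i, g[k−i]); the inner max lets the remainder stay uncut if that's better.
g[2] = 1·max(1,0) = 1·1 = 1
g[3] = 1·max(2,1) = 1·2 = 2
g[4] = 2·max(2,1) = 2·2 = 4
g[5] = 2·max(3,2) = 2·3 = 6
g[6] = 3·max(3,2) = 3·3 = 9
g[7] = 2·max(5,6) = 2·6 = 12
g[8] = 2·max(6,9) = 2·9 = 18
g[9] = 3·max(6,9) = 3·9 = 27
g[10] = 2·max(8,18) = 2·18 = 36
g[11] = 2·max(9,27) = 2·27 = 54
g[12] = 3·max(9,27) = 3·27 = 81
g[13] = 2·max(11,54) = 2·54 = 108
g[14] = 2·max(12,81) = 2·81 = 162
One optimal split: 3 + 3 + 3 + 3 + 2; product 3·3·3·3·2 = 162.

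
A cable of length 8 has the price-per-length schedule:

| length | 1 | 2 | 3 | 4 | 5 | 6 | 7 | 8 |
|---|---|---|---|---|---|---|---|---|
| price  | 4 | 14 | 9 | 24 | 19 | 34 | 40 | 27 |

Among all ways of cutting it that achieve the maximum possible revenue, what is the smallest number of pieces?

Build r[k] bottom-up: r[k] = max over allowed piece i of (p[i] + r[k−i]).
r[1] = 4
r[2] = max(4+4, 14+0) = 14
r[3] = max(4+14, 14+4, 9+0) = 18
r[4] = max(4+18, 14+14, 9+4, 24+0) = 28
r[5] = max(4+28, 14+18, 9+14, 24+4, 19+0) = 32
r[6] = max(4+32, 14+28, 9+18, 24+14, 19+4, 34+0) = 42
r[7] = max(4+42, 14+32, 9+28, …, 34+4, 40+0) = 46
r[8] = max(4+46, 14+42, 9+32, …, 40+4, 27+0) = 56
Maximum revenue is $56.
Now minimize piece count subject to staying optimal: for each k, pieces[k] = 1 + min over i with p[i]+r[k−i]=r[k] of pieces[k−i].
pieces[5] = 3
pieces[6] = 3
pieces[7] = 4
pieces[8] = 4

4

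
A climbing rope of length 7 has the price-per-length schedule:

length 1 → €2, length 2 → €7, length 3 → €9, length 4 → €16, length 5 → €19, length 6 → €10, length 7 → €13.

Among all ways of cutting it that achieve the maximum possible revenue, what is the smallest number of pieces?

Consider every possible first cut. r[k] is the best of p[i]+r[k−i] over all sellable i≤k.
r[1] = 2
r[2] = max(2+2, 7+0) = 7
r[3] = max(2+7, 7+2, 9+0) = 9
r[4] = max(2+9, 7+7, 9+2, 16+0) = 16
r[5] = max(2+16, 7+9, 9+7, 16+2, 19+0) = 19
r[6] = max(2+19, 7+16, 9+9, 16+7, 19+2, 10+0) = 23
r[7] = max(2+23, 7+19, 9+16, …, 10+2, 13+0) = 26
Maximum revenue is €26.
Now minimize piece count subject to staying optimal: for each k, pieces[k] = 1 + min over i with p[i]+r[k−i]=r[k] of pieces[k−i].
pieces[4] = 1
pieces[5] = 1
pieces[6] = 2
pieces[7] = 2

2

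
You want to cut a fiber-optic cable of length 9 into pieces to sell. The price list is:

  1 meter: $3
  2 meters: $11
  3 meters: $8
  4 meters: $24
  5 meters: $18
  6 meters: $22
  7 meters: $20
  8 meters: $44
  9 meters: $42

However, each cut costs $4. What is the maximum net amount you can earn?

43

Let net[k] be the best obtainable value from length k. For each k, try every first piece i and keep the best of price[i] + net[k−i] minus the 4 cut fee when i<k.
net[1] = 3
net[2] = max(3+3-4, 11+0) = 11
net[3] = max(3+11-4, 11+3-4, 8+0) = 10
net[4] = max(3+10-4, 11+11-4, 8+3-4, 24+0) = 24
net[5] = max(3+24-4, 11+10-4, 8+11-4, 24+3-4, 18+0) = 23
net[6] = max(3+23-4, 11+24-4, 8+10-4, 24+11-4, 18+3-4, 22+0) = 31
net[7] = max(3+31-4, 11+23-4, 8+24-4, …, 22+3-4, 20+0) = 30
net[8] = max(3+30-4, 11+31-4, 8+23-4, …, 20+3-4, 44+0) = 44
net[9] = max(3+44-4, 11+30-4, 8+31-4, …, 44+3-4, 42+0) = 43
One optimal plan: pieces 4 + 4 + 1 (2 cuts) → $51 − $8 = $43.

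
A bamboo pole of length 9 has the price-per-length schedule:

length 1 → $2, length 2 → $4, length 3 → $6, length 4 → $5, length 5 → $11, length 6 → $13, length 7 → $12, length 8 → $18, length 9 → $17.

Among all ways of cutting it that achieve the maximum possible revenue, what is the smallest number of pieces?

2

Build r[k] bottom-up: r[k] = max over allowed piece i of (p[i] + r[k−i]).
r[1] = 2
r[2] = max(2+2, 4+0) = 4
r[3] = max(2+4, 4+2, 6+0) = 6
r[4] = max(2+6, 4+4, 6+2, 5+0) = 8
r[5] = max(2+8, 4+6, 6+4, 5+2, 11+0) = 11
r[6] = max(2+11, 4+8, 6+6, 5+4, 11+2, 13+0) = 13
r[7] = max(2+13, 4+11, 6+8, …, 13+2, 12+0) = 15
r[8] = max(2+15, 4+13, 6+11, …, 12+2, 18+0) = 18
r[9] = max(2+18, 4+15, 6+13, …, 18+2, 17+0) = 20
Maximum revenue is $20.
Now minimize piece count subject to staying optimal: for each k, pieces[k] = 1 + min over i with p[i]+r[k−i]=r[k] of pieces[k−i].
pieces[6] = 1
pieces[7] = 2
pieces[8] = 1
pieces[9] = 2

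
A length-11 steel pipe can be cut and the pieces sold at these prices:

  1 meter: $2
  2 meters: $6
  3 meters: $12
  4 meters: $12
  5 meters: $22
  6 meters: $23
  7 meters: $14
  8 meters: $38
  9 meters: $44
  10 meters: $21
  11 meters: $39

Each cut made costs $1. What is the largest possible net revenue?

49

Consider every possible first cut. r[k] is the best of p[i]+r[k−i] over all sellable i≤k, charging 1 whenever i<k.
r[1] = 2
r[2] = max(2+2-1, 6+0) = 6
r[3] = max(2+6-1, 6+2-1, 12+0) = 12
r[4] = max(2+12-1, 6+6-1, 12+2-1, 12+0) = 13
r[5] = max(2+13-1, 6+12-1, 12+6-1, 12+2-1, 22+0) = 22
r[6] = max(2+22-1, 6+13-1, 12+12-1, 12+6-1, 22+2-1, 23+0) = 23
r[7] = max(2+23-1, 6+22-1, 12+13-1, …, 23+2-1, 14+0) = 27
r[8] = max(2+27-1, 6+23-1, 12+22-1, …, 14+2-1, 38+0) = 38
r[9] = max(2+38-1, 6+27-1, 12+23-1, …, 38+2-1, 44+0) = 44
r[10] = max(2+44-1, 6+38-1, 12+27-1, …, 44+2-1, 21+0) = 45
r[11] = max(2+45-1, 6+44-1, 12+38-1, …, 21+2-1, 39+0) = 49
One optimal plan: pieces 9 + 2 (1 cut) → $50 − $1 = $49.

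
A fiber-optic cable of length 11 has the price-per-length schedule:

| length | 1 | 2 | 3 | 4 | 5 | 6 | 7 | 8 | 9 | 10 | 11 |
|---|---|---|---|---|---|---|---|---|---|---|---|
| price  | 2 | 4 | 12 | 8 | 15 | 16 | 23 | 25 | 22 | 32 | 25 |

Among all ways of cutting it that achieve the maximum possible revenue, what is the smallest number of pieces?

Consider every possible first cut. r[k] is the best of p[i]+r[k−i] over all sellable i≤k.
r[1] = 2
r[2] = 4  (first piece 1, then r[1]=2)
r[3] = 12
r[4] = 14  (first piece 1, then r[3]=12)
r[5] = 16  (first piece 1, then r[4]=14)
r[6] = 24  (first piece 3, then r[3]=12)
r[7] = 26  (first piece 1, then r[6]=24)
r[8] = 28  (first piece 1, then r[7]=26)
r[9] = 36  (first piece 3, then r[6]=24)
r[10] = 38  (first piece 1, then r[9]=36)
r[11] = 40  (first piece 1, then r[10]=38)
Maximum revenue is $40.
Now minimize piece count subject to staying optimal: for each k, pieces[k] = 1 + min over i with p[i]+r[k−i]=r[k] of pieces[k−i].
pieces[8] = 3
pieces[9] = 3
pieces[10] = 4
pieces[11] = 4

4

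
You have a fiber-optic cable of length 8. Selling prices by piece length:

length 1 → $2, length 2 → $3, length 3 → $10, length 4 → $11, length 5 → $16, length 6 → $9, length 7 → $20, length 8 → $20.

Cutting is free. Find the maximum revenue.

26

Let R[k] be the best obtainable value from length k. For each k, try every first piece i and keep the best of price[i] + R[k−i].
R[1] = 2
R[2] = 4  (first piece 1, then R[1]=2)
R[3] = 10
R[4] = 12  (first piece 1, then R[3]=10)
R[5] = 16
R[6] = 20  (first piece 3, then R[3]=10)
R[7] = 22  (first piece 1, then R[6]=20)
R[8] = 26  (first piece 3, then R[5]=16)
One optimal cutting: 5 + 3 → $16 + $10 = $26.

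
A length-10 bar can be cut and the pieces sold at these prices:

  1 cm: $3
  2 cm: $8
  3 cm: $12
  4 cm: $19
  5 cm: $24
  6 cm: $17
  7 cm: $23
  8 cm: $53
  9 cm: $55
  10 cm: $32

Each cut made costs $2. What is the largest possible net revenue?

Let v[k] be the best obtainable value from length k. For each k, try every first piece i and keep the best of price[i] + v[k−i] minus the 2 cut fee when i<k.
v[1] = 3
v[2] = 8
v[3] = 12
v[4] = 19
v[5] = 24
v[6] = 25  (first piece 1, then v[5]=24)
v[7] = 30  (first piece 2, then v[5]=24)
v[8] = 53
v[9] = 55
v[10] = 59  (first piece 2, then v[8]=53)
One optimal plan: pieces 8 + 2 (1 cut) → $61 − $2 = $59.

59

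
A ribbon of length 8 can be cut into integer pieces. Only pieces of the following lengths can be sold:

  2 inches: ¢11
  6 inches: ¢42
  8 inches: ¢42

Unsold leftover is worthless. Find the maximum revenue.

53

Consider every possible first cut. r[k] is the best of p[i]+r[k−i] over all sellable i≤k.
r[1] = 0
r[2] = 11
r[3] = 11
r[4] = 22  (first piece 2, then r[2]=11)
r[5] = 22
r[6] = 42
r[7] = 42
r[8] = 53  (first piece 2, then r[6]=42)
One optimal cutting: 6 + 2 → ¢53.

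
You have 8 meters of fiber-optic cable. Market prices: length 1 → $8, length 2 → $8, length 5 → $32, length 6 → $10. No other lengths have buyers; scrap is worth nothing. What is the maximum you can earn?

64

Let r[k] be the best obtainable value from length k. For each k, try every first piece i and keep the best of price[i] + r[k−i].
r[1] = 8
r[2] = max(8+8, 8+0) = 16
r[3] = max(8+16, 8+8) = 24
r[4] = max(8+24, 8+16) = 32
r[5] = max(8+32, 8+24, 32+0) = 40
r[6] = max(8+40, 8+32, 32+8, 10+0) = 48
r[7] = max(8+48, 8+40, 32+16, 10+8) = 56
r[8] = max(8+56, 8+48, 32+24, 10+16) = 64
One optimal cutting: 1 + 1 + 1 + 1 + 1 + 1 + 1 + 1 → $64.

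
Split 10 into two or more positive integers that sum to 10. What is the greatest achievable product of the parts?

36

Fill f[k] for k=2..10: at each k try every first piece i and multiply by the better of (k−i) uncut or f[k−i].
Small cases: f[2]=1, f[3]=2, f[4]=4.
f[5] = 2·max(3,2) = 2·3 = 6
f[6] = 3·max(3,2) = 3·3 = 9
f[7] = 2·max(5,6) = 2·6 = 12
f[8] = 2·max(6,9) = 2·9 = 18
f[9] = 3·max(6,9) = 3·9 = 27
f[10] = 2·max(8,18) = 2·18 = 36
One optimal split: 3 + 3 + 2 + 2; product 3·3·2·2 = 36.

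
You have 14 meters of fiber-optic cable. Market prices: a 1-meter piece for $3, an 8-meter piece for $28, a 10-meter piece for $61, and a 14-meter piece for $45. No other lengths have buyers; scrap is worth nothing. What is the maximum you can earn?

Let best[k] be the best obtainable value from length k. For each k, try every first piece i and keep the best of price[i] + best[k−i].
best[1] = 3
best[2] = 6  (first piece 1, then best[1]=3)
best[3] = 9  (first piece 1, then best[2]=6)
best[4] = 12  (first piece 1, then best[3]=9)
best[5] = 15  (first piece 1, then best[4]=12)
best[6] = 18  (first piece 1, then best[5]=15)
best[7] = 21  (first piece 1, then best[6]=18)
best[8] = max(3+21, 28+0) = 28
best[9] = max(3+28, 28+3) = 31
best[10] = max(3+31, 28+6, 61+0) = 61
best[11] = max(3+61, 28+9, 61+3) = 64
best[12] = max(3+64, 28+12, 61+6) = 67
best[13] = max(3+67, 28+15, 61+9) = 70
best[14] = max(3+70, 28+18, 61+12, 45+0) = 73
One optimal cutting: 10 + 1 + 1 + 1 + 1 → $73.

73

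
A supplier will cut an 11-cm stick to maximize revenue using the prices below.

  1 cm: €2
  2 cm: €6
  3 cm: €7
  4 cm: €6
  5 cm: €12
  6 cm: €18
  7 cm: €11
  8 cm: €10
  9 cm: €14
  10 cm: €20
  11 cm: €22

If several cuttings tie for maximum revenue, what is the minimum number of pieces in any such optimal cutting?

4

Let r[k] be the best obtainable value from length k. For each k, try every first piece i and keep the best of price[i] + r[k−i].
r[1] = 2
r[2] = max(2+2, 6+0) = 6
r[3] = max(2+6, 6+2, 7+0) = 8
r[4] = max(2+8, 6+6, 7+2, 6+0) = 12
r[5] = max(2+12, 6+8, 7+6, 6+2, 12+0) = 14
r[6] = max(2+14, 6+12, 7+8, 6+6, 12+2, 18+0) = 18
r[7] = max(2+18, 6+14, 7+12, …, 18+2, 11+0) = 20
r[8] = max(2+20, 6+18, 7+14, …, 11+2, 10+0) = 24
r[9] = max(2+24, 6+20, 7+18, …, 10+2, 14+0) = 26
r[10] = max(2+26, 6+24, 7+20, …, 14+2, 20+0) = 30
r[11] = max(2+30, 6+26, 7+24, …, 20+2, 22+0) = 32
Maximum revenue is €32.
Now minimize piece count subject to staying optimal: for each k, pieces[k] = 1 + min over i with p[i]+r[k−i]=r[k] of pieces[k−i].
pieces[8] = 2
pieces[9] = 3
pieces[10] = 3
pieces[11] = 4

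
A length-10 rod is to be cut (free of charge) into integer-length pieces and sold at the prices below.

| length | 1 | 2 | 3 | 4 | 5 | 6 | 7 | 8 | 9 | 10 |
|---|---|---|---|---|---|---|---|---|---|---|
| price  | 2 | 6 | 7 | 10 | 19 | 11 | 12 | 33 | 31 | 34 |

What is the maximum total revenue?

39

Let best[k] be the best obtainable value from length k. For each k, try every first piece i and keep the best of price[i] + best[k−i].
best[1] = 2
best[2] = 6
best[3] = 8  (first piece 1, then best[2]=6)
best[4] = 12  (first piece 2, then best[2]=6)
best[5] = 19
best[6] = 21  (first piece 1, then best[5]=19)
best[7] = 25  (first piece 2, then best[5]=19)
best[8] = 33
best[9] = 35  (first piece 1, then best[8]=33)
best[10] = 39  (first piece 2, then best[8]=33)
One optimal cutting: 8 + 2 → 33 + 6 = 39.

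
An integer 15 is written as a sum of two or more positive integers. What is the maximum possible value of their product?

243

Let g[k] be the best product for length k (with at least one cut). For each first piece i, the rest contributes max(k−i, g[k−i]).
g[2] = 1·max(1,0) = 1·1 = 1
g[3] = 1·max(2,1) = 1·2 = 2
g[4] = 2·max(2,1) = 2·2 = 4
g[5] = 2·max(3,2) = 2·3 = 6
g[6] = 3·max(3,2) = 3·3 = 9
g[7] = 2·max(5,6) = 2·6 = 12
g[8] = 2·max(6,9) = 2·9 = 18
g[9] = 3·max(6,9) = 3·9 = 27
g[10] = 2·max(8,18) = 2·18 = 36
g[11] = 2·max(9,27) = 2·27 = 54
g[12] = 3·max(9,27) = 3·27 = 81
g[13] = 2·max(11,54) = 2·54 = 108
g[14] = 2·max(12,81) = 2·81 = 162
g[15] = 3·max(12,81) = 3·81 = 243
One optimal split: 3 + 3 + 3 + 3 + 3; product 3·3·3·3·3 = 243.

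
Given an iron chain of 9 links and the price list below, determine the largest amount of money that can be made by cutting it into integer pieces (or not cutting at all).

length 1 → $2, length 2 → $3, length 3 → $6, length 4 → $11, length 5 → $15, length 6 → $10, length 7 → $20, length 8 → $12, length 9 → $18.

Let best[k] be the best obtainable value from length k. For each k, try every first piece i and keep the best of price[i] + best[k−i].
best[1] = 2
best[2] = max(2+2, 3+0) = 4
best[3] = max(2+4, 3+2, 6+0) = 6
best[4] = max(2+6, 3+4, 6+2, 11+0) = 11
best[5] = max(2+11, 3+6, 6+4, 11+2, 15+0) = 15
best[6] = max(2+15, 3+11, 6+6, 11+4, 15+2, 10+0) = 17
best[7] = max(2+17, 3+15, 6+11, …, 10+2, 20+0) = 20
best[8] = max(2+20, 3+17, 6+15, …, 20+2, 12+0) = 22
best[9] = max(2+22, 3+20, 6+17, …, 12+2, 18+0) = 26
One optimal cutting: 5 + 4 → $15 + $11 = $26.

26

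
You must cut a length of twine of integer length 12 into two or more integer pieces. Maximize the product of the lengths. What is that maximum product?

81

Let prod[k] be the best product for length k (with at least one cut). For each first piece i, the rest contributes max(k−i, prod[k−i]).
Small cases: prod[2]=1, prod[3]=2, prod[4]=4, prod[5]=6, prod[6]=9.
prod[7] = 2*max(5,6) = 2*6 = 12
prod[8] = 2*max(6,9) = 2*9 = 18
prod[9] = 3*max(6,9) = 3*9 = 27
prod[10] = 2*max(8,18) = 2*18 = 36
prod[11] = 2*max(9,27) = 2*27 = 54
prod[12] = 3*max(9,27) = 3*27 = 81
One optimal split: 3 + 3 + 3 + 3; product 3*3*3*3 = 81.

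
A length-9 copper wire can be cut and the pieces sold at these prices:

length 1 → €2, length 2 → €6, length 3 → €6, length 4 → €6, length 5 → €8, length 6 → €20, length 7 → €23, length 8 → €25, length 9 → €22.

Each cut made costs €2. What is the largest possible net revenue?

Consider every possible first cut. r[k] is the best of p[i]+r[k−i] over all sellable i≤k, charging 2 whenever i<k.
r[1] = 2
r[2] = max(2+2-2, 6+0) = 6
r[3] = max(2+6-2, 6+2-2, 6+0) = 6
r[4] = max(2+6-2, 6+6-2, 6+2-2, 6+0) = 10
r[5] = max(2+10-2, 6+6-2, 6+6-2, 6+2-2, 8+0) = 10
r[6] = max(2+10-2, 6+10-2, 6+6-2, 6+6-2, 8+2-2, 20+0) = 20
r[7] = max(2+20-2, 6+10-2, 6+10-2, …, 20+2-2, 23+0) = 23
r[8] = max(2+23-2, 6+20-2, 6+10-2, …, 23+2-2, 25+0) = 25
r[9] = max(2+25-2, 6+23-2, 6+20-2, …, 25+2-2, 22+0) = 27
One optimal plan: pieces 7 + 2 (1 cut) → €29 − €2 = €27.

27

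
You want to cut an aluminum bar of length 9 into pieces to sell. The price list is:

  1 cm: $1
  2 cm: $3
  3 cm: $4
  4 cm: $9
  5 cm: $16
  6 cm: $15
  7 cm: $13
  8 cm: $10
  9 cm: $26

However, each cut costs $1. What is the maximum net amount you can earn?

Consider every possible first cut. v[k] is the best of p[i]+v[k−i] over all sellable i≤k, charging 1 whenever i<k.
v[1] = 1
v[2] = max(1+1-1, 3+0) = 3
v[3] = max(1+3-1, 3+1-1, 4+0) = 4
v[4] = max(1+4-1, 3+3-1, 4+1-1, 9+0) = 9
v[5] = max(1+9-1, 3+4-1, 4+3-1, 9+1-1, 16+0) = 16
v[6] = max(1+16-1, 3+9-1, 4+4-1, 9+3-1, 16+1-1, 15+0) = 16
v[7] = max(1+16-1, 3+16-1, 4+9-1, …, 15+1-1, 13+0) = 18
v[8] = max(1+18-1, 3+16-1, 4+16-1, …, 13+1-1, 10+0) = 19
v[9] = max(1+19-1, 3+18-1, 4+16-1, …, 10+1-1, 26+0) = 26
Best is to make no cuts and sell whole for $26.

26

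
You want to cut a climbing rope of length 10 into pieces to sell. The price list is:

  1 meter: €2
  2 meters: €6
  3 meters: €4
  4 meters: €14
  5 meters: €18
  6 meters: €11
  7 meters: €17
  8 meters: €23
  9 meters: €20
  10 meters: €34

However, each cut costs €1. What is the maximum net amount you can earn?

35

Consider every possible first cut. r[k] is the best of p[i]+r[k−i] over all sellable i≤k, charging 1 whenever i<k.
r[1] = 2
r[2] = max(2+2-1, 6+0) = 6
r[3] = max(2+6-1, 6+2-1, 4+0) = 7
r[4] = max(2+7-1, 6+6-1, 4+2-1, 14+0) = 14
r[5] = max(2+14-1, 6+7-1, 4+6-1, 14+2-1, 18+0) = 18
r[6] = max(2+18-1, 6+14-1, 4+7-1, 14+6-1, 18+2-1, 11+0) = 19
r[7] = max(2+19-1, 6+18-1, 4+14-1, …, 11+2-1, 17+0) = 23
r[8] = max(2+23-1, 6+19-1, 4+18-1, …, 17+2-1, 23+0) = 27
r[9] = max(2+27-1, 6+23-1, 4+19-1, …, 23+2-1, 20+0) = 31
r[10] = max(2+31-1, 6+27-1, 4+23-1, …, 20+2-1, 34+0) = 35
One optimal plan: pieces 5 + 5 (1 cut) → €36 − €1 = €35.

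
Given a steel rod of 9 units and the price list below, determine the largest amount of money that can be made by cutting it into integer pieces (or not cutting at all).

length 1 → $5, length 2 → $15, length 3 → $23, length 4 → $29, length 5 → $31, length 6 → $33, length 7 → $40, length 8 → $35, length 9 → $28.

Let r[k] be the best obtainable value from length k. For each k, try every first piece i and keep the best of price[i] + r[k−i].
r[1] = 5
r[2] = 15
r[3] = 23
r[4] = 30  (first piece 2, then r[2]=15)
r[5] = 38  (first piece 2, then r[3]=23)
r[6] = 46  (first piece 3, then r[3]=23)
r[7] = 53  (first piece 2, then r[5]=38)
r[8] = 61  (first piece 2, then r[6]=46)
r[9] = 69  (first piece 3, then r[6]=46)
One optimal cutting: 3 + 3 + 3 → $23 + $23 + $23 = $69.

69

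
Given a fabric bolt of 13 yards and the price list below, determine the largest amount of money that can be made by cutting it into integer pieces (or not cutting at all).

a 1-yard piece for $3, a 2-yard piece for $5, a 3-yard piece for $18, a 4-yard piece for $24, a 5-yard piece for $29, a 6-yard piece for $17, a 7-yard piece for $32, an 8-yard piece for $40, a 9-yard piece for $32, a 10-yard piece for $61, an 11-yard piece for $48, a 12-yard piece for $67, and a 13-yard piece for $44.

79

Build v[k] bottom-up: v[k] = max over allowed piece i of (p[i] + v[k−i]).
v[1] = 3
v[2] = 6  (first piece 1, then v[1]=3)
v[3] = 18
v[4] = 24
v[5] = 29
v[6] = 36  (first piece 3, then v[3]=18)
v[7] = 42  (first piece 3, then v[4]=24)
v[8] = 48  (first piece 4, then v[4]=24)
v[9] = 54  (first piece 3, then v[6]=36)
v[10] = 61
v[11] = 66  (first piece 3, then v[8]=48)
v[12] = 72  (first piece 3, then v[9]=54)
v[13] = 79  (first piece 3, then v[10]=61)
One optimal cutting: 10 + 3 → $61 + $18 = $79.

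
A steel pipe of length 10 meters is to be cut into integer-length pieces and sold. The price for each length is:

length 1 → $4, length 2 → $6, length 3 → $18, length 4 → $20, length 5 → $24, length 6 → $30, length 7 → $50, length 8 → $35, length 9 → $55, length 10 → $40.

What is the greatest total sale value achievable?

Let v[k] be the best obtainable value from length k. For each k, try every first piece i and keep the best of price[i] + v[k−i].
v[1] = 4
v[2] = max(4+4, 6+0) = 8
v[3] = max(4+8, 6+4, 18+0) = 18
v[4] = max(4+18, 6+8, 18+4, 20+0) = 22
v[5] = max(4+22, 6+18, 18+8, 20+4, 24+0) = 26
v[6] = max(4+26, 6+22, 18+18, 20+8, 24+4, 30+0) = 36
v[7] = max(4+36, 6+26, 18+22, …, 30+4, 50+0) = 50
v[8] = max(4+50, 6+36, 18+26, …, 50+4, 35+0) = 54
v[9] = max(4+54, 6+50, 18+36, …, 35+4, 55+0) = 58
v[10] = max(4+58, 6+54, 18+50, …, 55+4, 40+0) = 68
One optimal cutting: 7 + 3 → $50 + $18 = $68.

68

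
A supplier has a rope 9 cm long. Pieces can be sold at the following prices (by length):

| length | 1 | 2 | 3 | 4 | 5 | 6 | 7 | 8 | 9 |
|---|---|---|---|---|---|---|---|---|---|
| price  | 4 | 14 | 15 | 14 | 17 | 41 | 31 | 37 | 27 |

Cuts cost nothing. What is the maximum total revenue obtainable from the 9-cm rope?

60

Build r[k] bottom-up: r[k] = max over allowed piece i of (p[i] + r[k−i]).
r[1] = 4
r[2] = max(4+4, 14+0) = 14
r[3] = max(4+14, 14+4, 15+0) = 18
r[4] = max(4+18, 14+14, 15+4, 14+0) = 28
r[5] = max(4+28, 14+18, 15+14, 14+4, 17+0) = 32
r[6] = max(4+32, 14+28, 15+18, 14+14, 17+4, 41+0) = 42
r[7] = max(4+42, 14+32, 15+28, …, 41+4, 31+0) = 46
r[8] = max(4+46, 14+42, 15+32, …, 31+4, 37+0) = 56
r[9] = max(4+56, 14+46, 15+42, …, 37+4, 27+0) = 60
One optimal cutting: 2 + 2 + 2 + 2 + 1 → 14 + 14 + 14 + 14 + 4 = 60.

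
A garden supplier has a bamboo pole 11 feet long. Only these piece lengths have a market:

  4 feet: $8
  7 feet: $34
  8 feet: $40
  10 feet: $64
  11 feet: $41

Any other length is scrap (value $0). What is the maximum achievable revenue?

Let r[k] be the best obtainable value from length k. For each k, try every first piece i and keep the best of price[i] + r[k−i].
r[1] = 0
r[2] = 0
r[3] = 0
r[4] = 8
r[5] = 8
r[6] = 8
r[7] = max(8+0, 34+0) = 34
r[8] = max(8+8, 34+0, 40+0) = 40
r[9] = max(8+8, 34+0, 40+0) = 40
r[10] = max(8+8, 34+0, 40+0, 64+0) = 64
r[11] = max(8+34, 34+8, 40+0, 64+0, 41+0) = 64
One optimal cutting: pieces 10 with 1 foot of scrap → $64.

64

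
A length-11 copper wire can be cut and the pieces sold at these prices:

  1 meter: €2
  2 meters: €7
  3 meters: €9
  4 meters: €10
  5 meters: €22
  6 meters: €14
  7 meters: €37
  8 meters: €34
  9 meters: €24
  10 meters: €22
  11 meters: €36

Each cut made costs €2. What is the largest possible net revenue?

47

Consider every possible first cut. r[k] is the best of p[i]+r[k−i] over all sellable i≤k, charging 2 whenever i<k.
r[1] = 2
r[2] = max(2+2-2, 7+0) = 7
r[3] = max(2+7-2, 7+2-2, 9+0) = 9
r[4] = max(2+9-2, 7+7-2, 9+2-2, 10+0) = 12
r[5] = max(2+12-2, 7+9-2, 9+7-2, 10+2-2, 22+0) = 22
r[6] = max(2+22-2, 7+12-2, 9+9-2, 10+7-2, 22+2-2, 14+0) = 22
r[7] = max(2+22-2, 7+22-2, 9+12-2, …, 14+2-2, 37+0) = 37
r[8] = max(2+37-2, 7+22-2, 9+22-2, …, 37+2-2, 34+0) = 37
r[9] = max(2+37-2, 7+37-2, 9+22-2, …, 34+2-2, 24+0) = 42
r[10] = max(2+42-2, 7+37-2, 9+37-2, …, 24+2-2, 22+0) = 44
r[11] = max(2+44-2, 7+42-2, 9+37-2, …, 22+2-2, 36+0) = 47
One optimal plan: pieces 7 + 2 + 2 (2 cuts) → €51 − €4 = €47.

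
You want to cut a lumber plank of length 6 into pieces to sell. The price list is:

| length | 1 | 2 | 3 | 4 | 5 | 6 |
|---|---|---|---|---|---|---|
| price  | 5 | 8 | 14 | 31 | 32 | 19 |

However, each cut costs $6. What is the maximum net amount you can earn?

33

Let r[k] be the best obtainable value from length k. For each k, try every first piece i and keep the best of price[i] + r[k−i] minus the 6 cut fee when i<k.
r[1] = 5
r[2] = max(5+5-6, 8+0) = 8
r[3] = max(5+8-6, 8+5-6, 14+0) = 14
r[4] = max(5+14-6, 8+8-6, 14+5-6, 31+0) = 31
r[5] = max(5+31-6, 8+14-6, 14+8-6, 31+5-6, 32+0) = 32
r[6] = max(5+32-6, 8+31-6, 14+14-6, 31+8-6, 32+5-6, 19+0) = 33
One optimal plan: pieces 4 + 2 (1 cut) → $39 − $6 = $33.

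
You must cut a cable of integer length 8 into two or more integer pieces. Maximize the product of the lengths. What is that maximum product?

18

Let P[k] be the best product for length k (with at least one cut). For each first piece i, the rest contributes max(k−i, P[k−i]).
P[2] = 1*max(1,0) = 1*1 = 1
P[3] = max(1*2, 2*1) = 2
P[4] = max(1*3, 2*2, 3*1) = 4
P[5] = max(1*4, 2*3, 3*2, 4*1) = 6
P[6] = max(1*6, 2*4, 3*3, 4*2, 5*1) = 9
P[7] = max(1*9, 2*6, 3*4, 4*3, 5*2, 6*1) = 12
P[8] = max(1*12, 2*9, 3*6, …, 6*2, 7*1) = 18
One optimal split: 3 + 3 + 2; product 3*3*2 = 18.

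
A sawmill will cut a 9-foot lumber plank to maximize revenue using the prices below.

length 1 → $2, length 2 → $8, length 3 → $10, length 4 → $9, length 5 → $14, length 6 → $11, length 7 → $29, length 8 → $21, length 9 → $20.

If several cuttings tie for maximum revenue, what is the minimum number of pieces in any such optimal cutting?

2

Consider every possible first cut. r[k] is the best of p[i]+r[k−i] over all sellable i≤k.
r[1] = 2
r[2] = 8
r[3] = 10  (first piece 1, then r[2]=8)
r[4] = 16  (first piece 2, then r[2]=8)
r[5] = 18  (first piece 1, then r[4]=16)
r[6] = 24  (first piece 2, then r[4]=16)
r[7] = 29
r[8] = 32  (first piece 2, then r[6]=24)
r[9] = 37  (first piece 2, then r[7]=29)
Maximum revenue is $37.
Now minimize piece count subject to staying optimal: for each k, pieces[k] = 1 + min over i with p[i]+r[k−i]=r[k] of pieces[k−i].
pieces[6] = 3
pieces[7] = 1
pieces[8] = 4
pieces[9] = 2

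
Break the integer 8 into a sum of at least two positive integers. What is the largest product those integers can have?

18

Let m[k] be the best product for length k (with at least one cut). For each first piece i, the rest contributes max(k−i, m[k−i]).
m[2] = 1·max(1,0) = 1·1 = 1
m[3] = 1·max(2,1) = 1·2 = 2
m[4] = 2·max(2,1) = 2·2 = 4
m[5] = 2·max(3,2) = 2·3 = 6
m[6] = 3·max(3,2) = 3·3 = 9
m[7] = 2·max(5,6) = 2·6 = 12
m[8] = 2·max(6,9) = 2·9 = 18
One optimal split: 3 + 3 + 2; product 3·3·2 = 18.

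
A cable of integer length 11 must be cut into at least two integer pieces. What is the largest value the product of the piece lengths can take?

54

Fill g[k] for k=2..11: at each k try every first piece i and multiply by the better of (k−i) uncut or g[k−i].
g[2] = 1·max(1,0) = 1·1 = 1
g[3] = 1·max(2,1) = 1·2 = 2
g[4] = 2·max(2,1) = 2·2 = 4
g[5] = 2·max(3,2) = 2·3 = 6
g[6] = 3·max(3,2) = 3·3 = 9
g[7] = 2·max(5,6) = 2·6 = 12
g[8] = 2·max(6,9) = 2·9 = 18
g[9] = 3·max(6,9) = 3·9 = 27
g[10] = 2·max(8,18) = 2·18 = 36
g[11] = 2·max(9,27) = 2·27 = 54
One optimal split: 3 + 3 + 3 + 2; product 3·3·3·2 = 54.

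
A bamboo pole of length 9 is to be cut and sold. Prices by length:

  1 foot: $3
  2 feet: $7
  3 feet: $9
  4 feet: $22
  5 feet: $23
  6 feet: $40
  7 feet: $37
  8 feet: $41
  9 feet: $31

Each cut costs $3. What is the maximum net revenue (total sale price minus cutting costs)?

Let net[k] be the best obtainable value from length k. For each k, try every first piece i and keep the best of price[i] + net[k−i] minus the 3 cut fee when i<k.
net[1] = 3
net[2] = max(3+3-3, 7+0) = 7
net[3] = max(3+7-3, 7+3-3, 9+0) = 9
net[4] = max(3+9-3, 7+7-3, 9+3-3, 22+0) = 22
net[5] = max(3+22-3, 7+9-3, 9+7-3, 22+3-3, 23+0) = 23
net[6] = max(3+23-3, 7+22-3, 9+9-3, 22+7-3, 23+3-3, 40+0) = 40
net[7] = max(3+40-3, 7+23-3, 9+22-3, …, 40+3-3, 37+0) = 40
net[8] = max(3+40-3, 7+40-3, 9+23-3, …, 37+3-3, 41+0) = 44
net[9] = max(3+44-3, 7+40-3, 9+40-3, …, 41+3-3, 31+0) = 46
One optimal plan: pieces 6 + 3 (1 cut) → $49 − $3 = $46.

46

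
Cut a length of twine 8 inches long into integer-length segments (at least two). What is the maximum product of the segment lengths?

Define prod[k] = max over 1≤i<k of i · max(k−i, prod[k−i]); the inner max lets the remainder stay uncut if that's better.
prod[2] = 1×max(1,0) = 1×1 = 1
prod[3] = 1×max(2,1) = 1×2 = 2
prod[4] = 2×max(2,1) = 2×2 = 4
prod[5] = 2×max(3,2) = 2×3 = 6
prod[6] = 3×max(3,2) = 3×3 = 9
prod[7] = 2×max(5,6) = 2×6 = 12
prod[8] = 2×max(6,9) = 2×9 = 18
One optimal split: 3 + 3 + 2; product 3×3×2 = 18.

18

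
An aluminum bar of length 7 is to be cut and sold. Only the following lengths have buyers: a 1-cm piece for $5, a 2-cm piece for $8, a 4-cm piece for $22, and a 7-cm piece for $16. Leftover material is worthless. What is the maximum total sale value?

Build r[k] bottom-up: r[k] = max over allowed piece i of (p[i] + r[k−i]).
r[1] = 5
r[2] = 10  (first piece 1, then r[1]=5)
r[3] = 15  (first piece 1, then r[2]=10)
r[4] = 22
r[5] = 27  (first piece 1, then r[4]=22)
r[6] = 32  (first piece 1, then r[5]=27)
r[7] = 37  (first piece 1, then r[6]=32)
One optimal cutting: 4 + 1 + 1 + 1 → $37.

37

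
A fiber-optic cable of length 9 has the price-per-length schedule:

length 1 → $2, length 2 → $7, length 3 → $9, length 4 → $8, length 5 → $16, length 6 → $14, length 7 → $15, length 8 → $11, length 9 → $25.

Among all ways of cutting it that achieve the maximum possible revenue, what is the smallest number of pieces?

Build r[k] bottom-up: r[k] = max over allowed piece i of (p[i] + r[k−i]).
r[1] = 2
r[2] = 7
r[3] = 9  (first piece 1, then r[2]=7)
r[4] = 14  (first piece 2, then r[2]=7)
r[5] = 16  (first piece 1, then r[4]=14)
r[6] = 21  (first piece 2, then r[4]=14)
r[7] = 23  (first piece 1, then r[6]=21)
r[8] = 28  (first piece 2, then r[6]=21)
r[9] = 30  (first piece 1, then r[8]=28)
Maximum revenue is $30.
Now minimize piece count subject to staying optimal: for each k, pieces[k] = 1 + min over i with p[i]+r[k−i]=r[k] of pieces[k−i].
pieces[6] = 3
pieces[7] = 2
pieces[8] = 4
pieces[9] = 3

3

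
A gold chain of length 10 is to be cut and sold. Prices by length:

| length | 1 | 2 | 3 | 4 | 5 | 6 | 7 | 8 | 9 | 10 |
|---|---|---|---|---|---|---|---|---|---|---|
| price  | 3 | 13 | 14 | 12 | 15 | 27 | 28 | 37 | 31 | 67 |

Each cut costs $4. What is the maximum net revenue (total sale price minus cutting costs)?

Build net[k] bottom-up: net[k] = max over allowed piece i of (p[i] + net[k−i]) − 4 per cut.
net[1] = 3
net[2] = 13
net[3] = 14
net[4] = 22  (first piece 2, then net[2]=13)
net[5] = 23  (first piece 2, then net[3]=14)
net[6] = 31  (first piece 2, then net[4]=22)
net[7] = 32  (first piece 2, then net[5]=23)
net[8] = 40  (first piece 2, then net[6]=31)
net[9] = 41  (first piece 2, then net[7]=32)
net[10] = 67
Best is to make no cuts and sell whole for $67.

67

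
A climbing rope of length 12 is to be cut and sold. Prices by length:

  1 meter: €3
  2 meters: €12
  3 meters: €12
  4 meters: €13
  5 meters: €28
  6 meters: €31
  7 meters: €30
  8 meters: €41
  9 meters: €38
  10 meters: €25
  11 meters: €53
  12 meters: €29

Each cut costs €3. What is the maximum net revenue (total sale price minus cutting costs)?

Let v[k] be the best obtainable value from length k. For each k, try every first piece i and keep the best of price[i] + v[k−i] minus the 3 cut fee when i<k.
v[1] = 3
v[2] = max(3+3-3, 12+0) = 12
v[3] = max(3+12-3, 12+3-3, 12+0) = 12
v[4] = max(3+12-3, 12+12-3, 12+3-3, 13+0) = 21
v[5] = max(3+21-3, 12+12-3, 12+12-3, 13+3-3, 28+0) = 28
v[6] = max(3+28-3, 12+21-3, 12+12-3, 13+12-3, 28+3-3, 31+0) = 31
v[7] = max(3+31-3, 12+28-3, 12+21-3, …, 31+3-3, 30+0) = 37
v[8] = max(3+37-3, 12+31-3, 12+28-3, …, 30+3-3, 41+0) = 41
v[9] = max(3+41-3, 12+37-3, 12+31-3, …, 41+3-3, 38+0) = 46
v[10] = max(3+46-3, 12+41-3, 12+37-3, …, 38+3-3, 25+0) = 53
v[11] = max(3+53-3, 12+46-3, 12+41-3, …, 25+3-3, 53+0) = 56
v[12] = max(3+56-3, 12+53-3, 12+46-3, …, 53+3-3, 29+0) = 62
One optimal plan: pieces 5 + 5 + 2 (2 cuts) → €68 − €6 = €62.

62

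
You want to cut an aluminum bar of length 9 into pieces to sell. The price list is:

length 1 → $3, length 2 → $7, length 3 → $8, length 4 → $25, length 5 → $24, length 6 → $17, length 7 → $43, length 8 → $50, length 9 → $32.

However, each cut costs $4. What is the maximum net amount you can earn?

49

Build v[k] bottom-up: v[k] = max over allowed piece i of (p[i] + v[k−i]) − 4 per cut.
v[1] = 3
v[2] = 7
v[3] = 8
v[4] = 25
v[5] = 24  (first piece 1, then v[4]=25)
v[6] = 28  (first piece 2, then v[4]=25)
v[7] = 43
v[8] = 50
v[9] = 49  (first piece 1, then v[8]=50)
One optimal plan: pieces 8 + 1 (1 cut) → $53 − $4 = $49.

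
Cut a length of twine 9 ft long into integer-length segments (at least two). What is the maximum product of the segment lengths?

Define prod[k] = max over 1≤i<k of i · max(k−i, prod[k−i]); the inner max lets the remainder stay uncut if that's better.
Small cases: prod[2]=1.
prod[3] = 1×max(2,1) = 1×2 = 2
prod[4] = 2×max(2,1) = 2×2 = 4
prod[5] = 2×max(3,2) = 2×3 = 6
prod[6] = 3×max(3,2) = 3×3 = 9
prod[7] = 2×max(5,6) = 2×6 = 12
prod[8] = 2×max(6,9) = 2×9 = 18
prod[9] = 3×max(6,9) = 3×9 = 27
One optimal split: 3 + 3 + 3; product 3×3×3 = 27.

27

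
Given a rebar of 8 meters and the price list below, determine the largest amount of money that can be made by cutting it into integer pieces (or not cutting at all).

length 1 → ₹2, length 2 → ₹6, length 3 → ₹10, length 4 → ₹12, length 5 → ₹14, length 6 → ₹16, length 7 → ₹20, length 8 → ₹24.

Build best[k] bottom-up: best[k] = max over allowed piece i of (p[i] + best[k−i]).
best[1] = 2
best[2] = max(2+2, 6+0) = 6
best[3] = max(2+6, 6+2, 10+0) = 10
best[4] = max(2+10, 6+6, 10+2, 12+0) = 12
best[5] = max(2+12, 6+10, 10+6, 12+2, 14+0) = 16
best[6] = max(2+16, 6+12, 10+10, 12+6, 14+2, 16+0) = 20
best[7] = max(2+20, 6+16, 10+12, …, 16+2, 20+0) = 22
best[8] = max(2+22, 6+20, 10+16, …, 20+2, 24+0) = 26
One optimal cutting: 3 + 3 + 2 → ₹10 + ₹10 + ₹6 = ₹26.

26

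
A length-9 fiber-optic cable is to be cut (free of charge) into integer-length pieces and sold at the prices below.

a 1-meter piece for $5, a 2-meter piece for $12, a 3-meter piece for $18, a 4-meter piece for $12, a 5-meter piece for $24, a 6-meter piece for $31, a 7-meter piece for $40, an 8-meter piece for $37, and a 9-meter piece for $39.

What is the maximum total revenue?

Consider every possible first cut. best[k] is the best of p[i]+best[k−i] over all sellable i≤k.
best[1] = 5
best[2] = max(5+5, 12+0) = 12
best[3] = max(5+12, 12+5, 18+0) = 18
best[4] = max(5+18, 12+12, 18+5, 12+0) = 24
best[5] = max(5+24, 12+18, 18+12, 12+5, 24+0) = 30
best[6] = max(5+30, 12+24, 18+18, 12+12, 24+5, 31+0) = 36
best[7] = max(5+36, 12+30, 18+24, …, 31+5, 40+0) = 42
best[8] = max(5+42, 12+36, 18+30, …, 40+5, 37+0) = 48
best[9] = max(5+48, 12+42, 18+36, …, 37+5, 39+0) = 54
One optimal cutting: 3 + 2 + 2 + 2 → $18 + $12 + $12 + $12 = $54.

54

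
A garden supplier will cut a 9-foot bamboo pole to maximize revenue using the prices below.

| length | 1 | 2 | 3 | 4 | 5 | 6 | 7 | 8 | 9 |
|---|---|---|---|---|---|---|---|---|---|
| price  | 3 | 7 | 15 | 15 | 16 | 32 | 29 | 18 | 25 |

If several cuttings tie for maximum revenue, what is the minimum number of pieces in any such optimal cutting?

2

Build r[k] bottom-up: r[k] = max over allowed piece i of (p[i] + r[k−i]).
r[1] = 3
r[2] = max(3+3, 7+0) = 7
r[3] = max(3+7, 7+3, 15+0) = 15
r[4] = max(3+15, 7+7, 15+3, 15+0) = 18
r[5] = max(3+18, 7+15, 15+7, 15+3, 16+0) = 22
r[6] = max(3+22, 7+18, 15+15, 15+7, 16+3, 32+0) = 32
r[7] = max(3+32, 7+22, 15+18, …, 32+3, 29+0) = 35
r[8] = max(3+35, 7+32, 15+22, …, 29+3, 18+0) = 39
r[9] = max(3+39, 7+35, 15+32, …, 18+3, 25+0) = 47
Maximum revenue is $47.
Now minimize piece count subject to staying optimal: for each k, pieces[k] = 1 + min over i with p[i]+r[k−i]=r[k] of pieces[k−i].
pieces[6] = 1
pieces[7] = 2
pieces[8] = 2
pieces[9] = 2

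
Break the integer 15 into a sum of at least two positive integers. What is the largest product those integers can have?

243

Let prod[k] be the best product for length k (with at least one cut). For each first piece i, the rest contributes max(k−i, prod[k−i]).
Small cases: prod[2]=1, prod[3]=2, prod[4]=4, prod[5]=6, prod[6]=9, prod[7]=12.
prod[8] = 2*max(6,9) = 2*9 = 18
prod[9] = 3*max(6,9) = 3*9 = 27
prod[10] = 2*max(8,18) = 2*18 = 36
prod[11] = 2*max(9,27) = 2*27 = 54
prod[12] = 3*max(9,27) = 3*27 = 81
prod[13] = 2*max(11,54) = 2*54 = 108
prod[14] = 2*max(12,81) = 2*81 = 162
prod[15] = 3*max(12,81) = 3*81 = 243
One optimal split: 3 + 3 + 3 + 3 + 3; product 3*3*3*3*3 = 243.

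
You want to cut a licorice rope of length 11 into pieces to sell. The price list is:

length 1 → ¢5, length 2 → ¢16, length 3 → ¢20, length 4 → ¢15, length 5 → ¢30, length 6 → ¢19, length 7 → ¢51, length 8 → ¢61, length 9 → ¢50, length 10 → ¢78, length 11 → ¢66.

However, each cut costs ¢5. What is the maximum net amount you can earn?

Let net[k] be the best obtainable value from length k. For each k, try every first piece i and keep the best of price[i] + net[k−i] minus the 5 cut fee when i<k.
net[1] = 5
net[2] = max(5+5-5, 16+0) = 16
net[3] = max(5+16-5, 16+5-5, 20+0) = 20
net[4] = max(5+20-5, 16+16-5, 20+5-5, 15+0) = 27
net[5] = max(5+27-5, 16+20-5, 20+16-5, 15+5-5, 30+0) = 31
net[6] = max(5+31-5, 16+27-5, 20+20-5, 15+16-5, 30+5-5, 19+0) = 38
net[7] = max(5+38-5, 16+31-5, 20+27-5, …, 19+5-5, 51+0) = 51
net[8] = max(5+51-5, 16+38-5, 20+31-5, …, 51+5-5, 61+0) = 61
net[9] = max(5+61-5, 16+51-5, 20+38-5, …, 61+5-5, 50+0) = 62
net[10] = max(5+62-5, 16+61-5, 20+51-5, …, 50+5-5, 78+0) = 78
net[11] = max(5+78-5, 16+62-5, 20+61-5, …, 78+5-5, 66+0) = 78
One optimal plan: pieces 10 + 1 (1 cut) → ¢83 − ¢5 = ¢78.

78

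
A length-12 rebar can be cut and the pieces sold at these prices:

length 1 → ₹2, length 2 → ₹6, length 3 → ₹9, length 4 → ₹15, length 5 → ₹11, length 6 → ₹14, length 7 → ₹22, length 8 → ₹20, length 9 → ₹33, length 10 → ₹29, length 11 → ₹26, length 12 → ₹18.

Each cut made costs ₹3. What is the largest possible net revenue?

Build net[k] bottom-up: net[k] = max over allowed piece i of (p[i] + net[k−i]) − 3 per cut.
net[1] = 2
net[2] = max(2+2-3, 6+0) = 6
net[3] = max(2+6-3, 6+2-3, 9+0) = 9
net[4] = max(2+9-3, 6+6-3, 9+2-3, 15+0) = 15
net[5] = max(2+15-3, 6+9-3, 9+6-3, 15+2-3, 11+0) = 14
net[6] = max(2+14-3, 6+15-3, 9+9-3, 15+6-3, 11+2-3, 14+0) = 18
net[7] = max(2+18-3, 6+14-3, 9+15-3, …, 14+2-3, 22+0) = 22
net[8] = max(2+22-3, 6+18-3, 9+14-3, …, 22+2-3, 20+0) = 27
net[9] = max(2+27-3, 6+22-3, 9+18-3, …, 20+2-3, 33+0) = 33
net[10] = max(2+33-3, 6+27-3, 9+22-3, …, 33+2-3, 29+0) = 32
net[11] = max(2+32-3, 6+33-3, 9+27-3, …, 29+2-3, 26+0) = 36
net[12] = max(2+36-3, 6+32-3, 9+33-3, …, 26+2-3, 18+0) = 39
One optimal plan: pieces 9 + 3 (1 cut) → ₹42 − ₹3 = ₹39.

39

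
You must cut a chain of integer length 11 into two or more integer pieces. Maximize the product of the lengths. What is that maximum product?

54

Fill m[k] for k=2..11: at each k try every first piece i and multiply by the better of (k−i) uncut or m[k−i].
m[2] = 1·max(1,0) = 1·1 = 1
m[3] = 1·max(2,1) = 1·2 = 2
m[4] = 2·max(2,1) = 2·2 = 4
m[5] = 2·max(3,2) = 2·3 = 6
m[6] = 3·max(3,2) = 3·3 = 9
m[7] = 2·max(5,6) = 2·6 = 12
m[8] = 2·max(6,9) = 2·9 = 18
m[9] = 3·max(6,9) = 3·9 = 27
m[10] = 2·max(8,18) = 2·18 = 36
m[11] = 2·max(9,27) = 2·27 = 54
One optimal split: 3 + 3 + 3 + 2; product 3·3·3·2 = 54.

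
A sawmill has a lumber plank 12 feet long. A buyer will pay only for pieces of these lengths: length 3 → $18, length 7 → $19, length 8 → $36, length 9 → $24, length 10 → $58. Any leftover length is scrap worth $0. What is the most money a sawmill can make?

72

Let f[k] be the best obtainable value from length k. For each k, try every first piece i and keep the best of price[i] + f[k−i].
f[1] = 0
f[2] = 0
f[3] = 18
f[4] = 18
f[5] = 18
f[6] = 36  (first piece 3, then f[3]=18)
f[7] = 36
f[8] = 36
f[9] = 54  (first piece 3, then f[6]=36)
f[10] = 58
f[11] = 58
f[12] = 72  (first piece 3, then f[9]=54)
One optimal cutting: 3 + 3 + 3 + 3 → $72.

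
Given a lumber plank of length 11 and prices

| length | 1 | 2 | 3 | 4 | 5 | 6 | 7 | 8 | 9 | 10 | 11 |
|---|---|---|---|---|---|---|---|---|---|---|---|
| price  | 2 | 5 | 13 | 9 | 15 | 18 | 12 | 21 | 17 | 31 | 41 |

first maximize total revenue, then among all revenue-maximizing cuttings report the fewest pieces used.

Build r[k] bottom-up: r[k] = max over allowed piece i of (p[i] + r[k−i]).
r[1] = 2
r[2] = max(2+2, 5+0) = 5
r[3] = max(2+5, 5+2, 13+0) = 13
r[4] = max(2+13, 5+5, 13+2, 9+0) = 15
r[5] = max(2+15, 5+13, 13+5, 9+2, 15+0) = 18
r[6] = max(2+18, 5+15, 13+13, 9+5, 15+2, 18+0) = 26
r[7] = max(2+26, 5+18, 13+15, …, 18+2, 12+0) = 28
r[8] = max(2+28, 5+26, 13+18, …, 12+2, 21+0) = 31
r[9] = max(2+31, 5+28, 13+26, …, 21+2, 17+0) = 39
r[10] = max(2+39, 5+31, 13+28, …, 17+2, 31+0) = 41
r[11] = max(2+41, 5+39, 13+31, …, 31+2, 41+0) = 44
Maximum revenue is $44.
Now minimize piece count subject to staying optimal: for each k, pieces[k] = 1 + min over i with p[i]+r[k−i]=r[k] of pieces[k−i].
pieces[8] = 3
pieces[9] = 3
pieces[10] = 4
pieces[11] = 4

4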